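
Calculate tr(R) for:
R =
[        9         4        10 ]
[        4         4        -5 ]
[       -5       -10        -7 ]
tr(R) = 9 + 4 - 7 = 6

The trace of a square matrix is the sum of its diagonal entries.
Diagonal entries of R: R[0][0] = 9, R[1][1] = 4, R[2][2] = -7.
tr(R) = 9 + 4 - 7 = 6.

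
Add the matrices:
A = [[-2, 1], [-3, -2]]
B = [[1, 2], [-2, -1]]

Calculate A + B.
[[-1, 3], [-5, -3]]

Add corresponding elements:
(-2)+(1)=-1
(1)+(2)=3
(-3)+(-2)=-5
(-2)+(-1)=-3
A + B = [[-1, 3], [-5, -3]]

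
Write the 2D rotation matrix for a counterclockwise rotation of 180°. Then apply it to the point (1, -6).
R = [[-1, 0], [0, -1]]; R·(1, -6) = (-1, 6)

Rotation matrix formula: R(θ) = [[cos θ, -sin θ], [sin θ, cos θ]]
For θ = 180°:
cos(180°) = -1
sin(180°) = 0
R = [[-1, 0], [0, -1]]
Apply to (1, -6): [-1·1 + (0)·-6, 0·1 + -1·-6] = (-1, 6)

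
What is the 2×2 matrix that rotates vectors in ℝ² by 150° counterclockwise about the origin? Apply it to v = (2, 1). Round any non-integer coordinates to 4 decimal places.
R = [[-√3/2, -1/2], [1/2, -√3/2]]; R·v = (-2.2321, 0.1340)

A counterclockwise rotation by angle θ in ℝ² has matrix R(θ) = [[cos θ, -sin θ], [sin θ, cos θ]].
For θ = 150°: cos θ = -√3/2, sin θ = 1/2.
R(150°) = [[-√3/2, -1/2], [1/2, -√3/2]].
R·v = [-√3/2·2 + (-1/2)·1, 1/2·2 + -√3/2·1] = (-2.2321, 0.1340).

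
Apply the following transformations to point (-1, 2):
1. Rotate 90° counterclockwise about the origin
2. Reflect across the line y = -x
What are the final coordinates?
(1, 2)

Step 1: Rotate 90° → (-2, -1)
Step 2: Reflect across the line y = -x → (1, 2)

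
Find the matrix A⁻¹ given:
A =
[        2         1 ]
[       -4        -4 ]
det(A) = -4
A⁻¹ =
[        1       1/4 ]
[       -1      -1/2 ]

For a 2×2 matrix A = [[a, b], [c, d]] with det(A) ≠ 0, A⁻¹ = (1/det(A)) * [[d, -b], [-c, a]].
det(A) = (2)*(-4) - (1)*(-4) = -8 + 4 = -4.
A⁻¹ = (1/-4) * [[-4, -1], [4, 2]].
Dividing each entry by -4 and reducing:
A⁻¹ =
[        1       1/4 ]
[       -1      -1/2 ]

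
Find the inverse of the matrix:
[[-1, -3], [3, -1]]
[[-1/10, 3/10], [-3/10, -1/10]]

For [[a,b],[c,d]], inverse = (1/det)·[[d,-b],[-c,a]]
det = -1·-1 - -3·3 = 10
Inverse = (1/10)·[[-1, 3], [-3, -1]]
        = [[-1/10, 3/10], [-3/10, -1/10]]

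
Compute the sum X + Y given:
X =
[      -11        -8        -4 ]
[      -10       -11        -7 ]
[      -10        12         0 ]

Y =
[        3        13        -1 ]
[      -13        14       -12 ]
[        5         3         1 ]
X + Y =
[       -8         5        -5 ]
[      -23         3       -19 ]
[       -5        15         1 ]

Matrix addition is elementwise: (X+Y)[i][j] = X[i][j] + Y[i][j].
  (X+Y)[0][0] = (-11) + (3) = -8
  (X+Y)[0][1] = (-8) + (13) = 5
  (X+Y)[0][2] = (-4) + (-1) = -5
  (X+Y)[1][0] = (-10) + (-13) = -23
  (X+Y)[1][1] = (-11) + (14) = 3
  (X+Y)[1][2] = (-7) + (-12) = -19
  (X+Y)[2][0] = (-10) + (5) = -5
  (X+Y)[2][1] = (12) + (3) = 15
  (X+Y)[2][2] = (0) + (1) = 1
X + Y =
[       -8         5        -5 ]
[      -23         3       -19 ]
[       -5        15         1 ]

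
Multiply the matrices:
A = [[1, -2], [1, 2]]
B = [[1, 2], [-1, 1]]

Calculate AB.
[[3, 0], [-1, 4]]

Each entry (i,j) of AB = sum over k of A[i][k]*B[k][j].
(AB)[0][0] = (1)*(1) + (-2)*(-1) = 3
(AB)[0][1] = (1)*(2) + (-2)*(1) = 0
(AB)[1][0] = (1)*(1) + (2)*(-1) = -1
(AB)[1][1] = (1)*(2) + (2)*(1) = 4
AB = [[3, 0], [-1, 4]]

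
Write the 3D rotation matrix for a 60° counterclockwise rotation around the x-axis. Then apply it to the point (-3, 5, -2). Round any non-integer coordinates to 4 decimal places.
R = [[1, 0, 0], [0, 1/2, -√3/2], [0, √3/2, 1/2]]; R·(-3, 5, -2) = (-3.0000, 4.2321, 3.3301)

Rotation matrix for 60° around x-axis:
cos(60°) = 1/2, sin(60°) = √3/2
R = [[1, 0, 0], [0, 1/2, -√3/2], [0, √3/2, 1/2]]
Apply to (-3, 5, -2): R·[-3, 5, -2]ᵀ = (-3.0000, 4.2321, 3.3301)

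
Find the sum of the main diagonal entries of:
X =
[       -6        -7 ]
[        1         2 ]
tr(X) = -6 + 2 = -4

The trace of a square matrix is the sum of its diagonal entries.
Diagonal entries of X: X[0][0] = -6, X[1][1] = 2.
tr(X) = -6 + 2 = -4.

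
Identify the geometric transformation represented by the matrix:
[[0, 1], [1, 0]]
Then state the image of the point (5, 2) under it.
reflection across the line y = x; image of (5, 2) is (2, 5)

This is a symmetric orthogonal matrix with determinant -1, which characterizes a reflection in ℝ².
The matrix [[0, 1], [1, 0]] represents: reflection across the line y = x.
Applying it to (5, 2): [0·5 + 1·2, 1·5 + 0·2] = (2, 5).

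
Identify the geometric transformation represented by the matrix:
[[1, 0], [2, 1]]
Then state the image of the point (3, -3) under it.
vertical shear with factor 2; image of (3, -3) is (3, 3)

The matrix [[1, 0], [k, 1]] sends (x, y) to (x, 2x + y), leaving the x-coordinate fixed: a vertical shear.
The matrix [[1, 0], [2, 1]] represents: vertical shear with factor 2.
Applying it to (3, -3): [1·3 + 0·-3, 2·3 + 1·-3] = (3, 3).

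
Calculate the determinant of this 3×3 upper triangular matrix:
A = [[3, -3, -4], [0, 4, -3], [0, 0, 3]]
36

The determinant of a triangular matrix is the product of its diagonal entries (the off-diagonal entries above the diagonal do not affect it).
det(A) = (3) * (4) * (3) = 36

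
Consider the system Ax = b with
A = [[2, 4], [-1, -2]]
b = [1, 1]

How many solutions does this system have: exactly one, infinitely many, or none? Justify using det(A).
No solution

det(A) = (2)*(-2) - (4)*(-1) = 0, so A is singular.
The column space of A is span(column 1) = span([2, -1]).
b = [1, 1] is not a scalar multiple of column 1, so b ∉ column space and the system is inconsistent — no solution.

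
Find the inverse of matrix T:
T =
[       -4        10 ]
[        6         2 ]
det(T) = -68
T⁻¹ =
[    -1/34      5/34 ]
[     3/34      1/17 ]

For a 2×2 matrix T = [[a, b], [c, d]] with det(T) ≠ 0, T⁻¹ = (1/det(T)) * [[d, -b], [-c, a]].
det(T) = (-4)*(2) - (10)*(6) = -8 - 60 = -68.
T⁻¹ = (1/-68) * [[2, -10], [-6, -4]].
Dividing each entry by -68 and reducing:
T⁻¹ =
[    -1/34      5/34 ]
[     3/34      1/17 ]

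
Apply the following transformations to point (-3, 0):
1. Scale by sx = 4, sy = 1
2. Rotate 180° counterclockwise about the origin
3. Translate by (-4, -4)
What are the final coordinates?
(8, -4)

Step 1: Scale → (-12, 0)
Step 2: Rotate 180° → (12, 0)
Step 3: Translate → (8, -4)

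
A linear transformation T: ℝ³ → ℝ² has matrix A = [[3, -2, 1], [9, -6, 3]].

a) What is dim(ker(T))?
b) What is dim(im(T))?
dim(ker) = 2, dim(im) = 1

Observe that row 2 = 3 × row 1 (so the rows are linearly dependent).
Thus rank(A) = 1 (only one linearly independent row).
dim(im(T)) = rank(A) = 1.
By the rank-nullity theorem applied to T: ℝ³ → ℝ², rank(A) + nullity(A) = 3 (the domain dimension), so dim(ker(T)) = 3 - 1 = 2.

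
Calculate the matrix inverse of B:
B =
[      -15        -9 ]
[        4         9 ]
det(B) = -99
B⁻¹ =
[    -1/11     -1/11 ]
[     4/99      5/33 ]

For a 2×2 matrix B = [[a, b], [c, d]] with det(B) ≠ 0, B⁻¹ = (1/det(B)) * [[d, -b], [-c, a]].
det(B) = (-15)*(9) - (-9)*(4) = -135 + 36 = -99.
B⁻¹ = (1/-99) * [[9, 9], [-4, -15]].
Dividing each entry by -99 and reducing:
B⁻¹ =
[    -1/11     -1/11 ]
[     4/99      5/33 ]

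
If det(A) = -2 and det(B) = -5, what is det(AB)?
10

Use the multiplicative property of determinants: det(AB) = det(A)*det(B).
det(AB) = (-2)*(-5) = 10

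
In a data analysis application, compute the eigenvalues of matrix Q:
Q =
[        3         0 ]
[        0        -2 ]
λ = -2, 3

Solve det(Q - λI) = 0. For a 2×2 matrix the characteristic equation is λ² - (trace)λ + det = 0.
trace(Q) = a + d = 3 - 2 = 1.
det(Q) = a*d - b*c = (3)*(-2) - (0)*(0) = -6 - 0 = -6.
Characteristic equation: λ² - (1)λ + (-6) = 0.
Discriminant = (1)² - 4*(-6) = 1 + 24 = 25.
λ = (1 ± √25) / 2 = (1 ± 5) / 2 = -2, 3.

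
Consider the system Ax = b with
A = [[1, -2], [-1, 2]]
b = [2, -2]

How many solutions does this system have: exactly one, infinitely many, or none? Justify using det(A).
Infinitely many solutions

det(A) = (1)*(2) - (-2)*(-1) = 0, so A is singular (column 2 is -2 times column 1).
b = [2, -2] = 2 * column 1 of A, so b lies in the column space of A.
A singular matrix whose right-hand side is in its column space gives a 1-parameter family of solutions — infinitely many.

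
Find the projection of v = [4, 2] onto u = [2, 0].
[4, 0]

The projection of v onto u is proj_u(v) = ((v·u) / (u·u)) · u.
v·u = (4)*(2) + (2)*(0) = 8.
u·u = (2)*(2) + (0)*(0) = 4.
coefficient = 8 / 4 = 2.
proj_u(v) = 2 · [2, 0] = [4, 0].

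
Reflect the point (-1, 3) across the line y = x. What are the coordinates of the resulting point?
(3, -1)

Reflection across line y = x: (-1, 3) → (3, -1)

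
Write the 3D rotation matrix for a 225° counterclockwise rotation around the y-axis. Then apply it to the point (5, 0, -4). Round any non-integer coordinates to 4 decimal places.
R = [[-√2/2, 0, -√2/2], [0, 1, 0], [√2/2, 0, -√2/2]]; R·(5, 0, -4) = (-0.7071, 0.0000, 6.3640)

Rotation matrix for 225° around y-axis:
cos(225°) = -√2/2, sin(225°) = -√2/2
R = [[-√2/2, 0, -√2/2], [0, 1, 0], [√2/2, 0, -√2/2]]
Apply to (5, 0, -4): R·[5, 0, -4]ᵀ = (-0.7071, 0.0000, 6.3640)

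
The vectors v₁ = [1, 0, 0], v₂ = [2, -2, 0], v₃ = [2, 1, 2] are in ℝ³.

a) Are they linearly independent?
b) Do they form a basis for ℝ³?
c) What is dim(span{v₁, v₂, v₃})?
Yes independent, yes basis, dim = 3

Stack v₁, v₂, v₃ as rows of a 3×3 matrix.
[[1, 0, 0]; [2, -2, 0]; [2, 1, 2]] is already lower triangular with nonzero diagonal entries (1, -2, 2), so its determinant is the product of the diagonal entries, det = (1)·(-2)·(2) = -4 ≠ 0, and the rows are linearly independent.
Three linearly independent vectors in ℝ³ form a basis for ℝ³, so dim(span{v₁,v₂,v₃}) = 3.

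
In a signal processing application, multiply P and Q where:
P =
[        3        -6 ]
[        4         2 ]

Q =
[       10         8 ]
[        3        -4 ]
PQ =
[       12        48 ]
[       46        24 ]

Matrix multiplication: (PQ)[i][j] = sum over k of P[i][k] * Q[k][j].
  (PQ)[0][0] = (3)*(10) + (-6)*(3) = 12
  (PQ)[0][1] = (3)*(8) + (-6)*(-4) = 48
  (PQ)[1][0] = (4)*(10) + (2)*(3) = 46
  (PQ)[1][1] = (4)*(8) + (2)*(-4) = 24
PQ =
[       12        48 ]
[       46        24 ]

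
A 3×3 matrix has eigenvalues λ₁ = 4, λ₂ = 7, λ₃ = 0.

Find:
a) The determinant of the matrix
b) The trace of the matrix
det = 0, trace = 11

Two standard eigenvalue identities:
- det(A) equals the product of the eigenvalues (counted with multiplicity).
- trace(A) equals the sum of the eigenvalues.
det(A) = (4)*(7)*(0) = 0.
trace(A) = 4 + 7 + 0 = 11.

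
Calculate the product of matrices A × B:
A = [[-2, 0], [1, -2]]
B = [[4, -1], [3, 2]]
[[-8, 2], [-2, -5]]

Matrix multiplication:
C[0][0] = -2×4 + 0×3 = -8
C[0][1] = -2×-1 + 0×2 = 2
C[1][0] = 1×4 + -2×3 = -2
C[1][1] = 1×-1 + -2×2 = -5
Result: [[-8, 2], [-2, -5]]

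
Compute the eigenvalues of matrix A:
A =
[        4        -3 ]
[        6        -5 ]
λ = -2, 1

Solve det(A - λI) = 0. For a 2×2 matrix the characteristic equation is λ² - (trace)λ + det = 0.
trace(A) = a + d = 4 - 5 = -1.
det(A) = a*d - b*c = (4)*(-5) - (-3)*(6) = -20 + 18 = -2.
Characteristic equation: λ² - (-1)λ + (-2) = 0.
Discriminant = (-1)² - 4*(-2) = 1 + 8 = 9.
λ = (-1 ± √9) / 2 = (-1 ± 3) / 2 = -2, 1.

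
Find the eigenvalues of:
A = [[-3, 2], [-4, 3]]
λ = -1, 1

Solve det(A - λI) = 0. For a 2×2 matrix this is λ² - (trace)λ + det = 0.
trace(A) = -3 + 3 = 0.
det(A) = (-3)*(3) - (2)*(-4) = -9 + 8 = -1.
Characteristic equation: λ² - (0)λ + (-1) = 0.
Discriminant: (0)² - 4*(-1) = 0 + 4 = 4.
Roots: λ = (0 ± √4) / 2 = -1, 1.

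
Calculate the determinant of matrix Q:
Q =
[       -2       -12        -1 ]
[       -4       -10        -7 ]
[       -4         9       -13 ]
det(Q) = -22

Expand along row 0 (cofactor expansion): det(Q) = a*(e*i - f*h) - b*(d*i - f*g) + c*(d*h - e*g), where the 3×3 is [[a, b, c], [d, e, f], [g, h, i]].
Minor M_00 = (-10)*(-13) - (-7)*(9) = 130 + 63 = 193.
Minor M_01 = (-4)*(-13) - (-7)*(-4) = 52 - 28 = 24.
Minor M_02 = (-4)*(9) - (-10)*(-4) = -36 - 40 = -76.
det(Q) = (-2)*(193) - (-12)*(24) + (-1)*(-76) = -386 + 288 + 76 = -22.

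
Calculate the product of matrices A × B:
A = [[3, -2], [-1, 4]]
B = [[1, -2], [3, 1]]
[[-3, -8], [11, 6]]

Matrix multiplication:
C[0][0] = 3×1 + -2×3 = -3
C[0][1] = 3×-2 + -2×1 = -8
C[1][0] = -1×1 + 4×3 = 11
C[1][1] = -1×-2 + 4×1 = 6
Result: [[-3, -8], [11, 6]]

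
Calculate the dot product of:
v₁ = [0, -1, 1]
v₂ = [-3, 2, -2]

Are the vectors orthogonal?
-4, No

The dot product is the sum of products of corresponding components.
v₁·v₂ = (0)*(-3) + (-1)*(2) + (1)*(-2) = 0 - 2 - 2 = -4.
Two vectors are orthogonal iff their dot product is 0; here the dot product is -4, so the vectors are not orthogonal.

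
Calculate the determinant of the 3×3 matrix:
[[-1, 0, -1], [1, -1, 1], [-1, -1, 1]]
2

Expansion along first row:
det = -1·det([[-1,1],[-1,1]]) - 0·det([[1,1],[-1,1]]) + -1·det([[1,-1],[-1,-1]])
    = -1·(-1·1 - 1·-1) - 0·(1·1 - 1·-1) + -1·(1·-1 - -1·-1)
    = -1·0 - 0·2 + -1·-2
    = 0 + 0 + 2 = 2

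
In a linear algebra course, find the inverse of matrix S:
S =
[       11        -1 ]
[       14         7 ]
det(S) = 91
S⁻¹ =
[     1/13      1/91 ]
[    -2/13     11/91 ]

For a 2×2 matrix S = [[a, b], [c, d]] with det(S) ≠ 0, S⁻¹ = (1/det(S)) * [[d, -b], [-c, a]].
det(S) = (11)*(7) - (-1)*(14) = 77 + 14 = 91.
S⁻¹ = (1/91) * [[7, 1], [-14, 11]].
Dividing each entry by 91 and reducing:
S⁻¹ =
[     1/13      1/91 ]
[    -2/13     11/91 ]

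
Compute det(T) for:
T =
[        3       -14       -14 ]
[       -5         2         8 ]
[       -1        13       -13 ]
det(T) = 1514

Expand along row 0 (cofactor expansion): det(T) = a*(e*i - f*h) - b*(d*i - f*g) + c*(d*h - e*g), where the 3×3 is [[a, b, c], [d, e, f], [g, h, i]].
Minor M_00 = (2)*(-13) - (8)*(13) = -26 - 104 = -130.
Minor M_01 = (-5)*(-13) - (8)*(-1) = 65 + 8 = 73.
Minor M_02 = (-5)*(13) - (2)*(-1) = -65 + 2 = -63.
det(T) = (3)*(-130) - (-14)*(73) + (-14)*(-63) = -390 + 1022 + 882 = 1514.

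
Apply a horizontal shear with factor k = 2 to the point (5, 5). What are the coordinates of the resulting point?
(15, 5)

Shear matrix for horizontal shear with factor k = 2:
[[1, 2], [0, 1]]
Result: (5, 5) → (15, 5)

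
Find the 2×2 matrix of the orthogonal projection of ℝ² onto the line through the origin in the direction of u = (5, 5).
[[1/2, 1/2], [1/2, 1/2]]

The orthogonal projection onto the line spanned by a nonzero vector u = (a, b) has matrix P = (u uᵀ) / (uᵀ u) = (1/(a² + b²)) · [[a², ab], [ab, b²]].
Here u = (5, 5), so a² + b² = 25 + 25 = 50.
P = (1/50) · [[25, 25], [25, 25]] = [[1/2, 1/2], [1/2, 1/2]].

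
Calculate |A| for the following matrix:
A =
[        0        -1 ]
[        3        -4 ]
det(A) = 3

For a 2×2 matrix [[a, b], [c, d]], det = a*d - b*c.
det(A) = (0)*(-4) - (-1)*(3) = 0 + 3 = 3.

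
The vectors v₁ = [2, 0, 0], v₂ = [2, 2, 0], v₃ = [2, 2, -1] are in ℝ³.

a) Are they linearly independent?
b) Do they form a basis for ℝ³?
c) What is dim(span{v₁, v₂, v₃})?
Yes independent, yes basis, dim = 3

Stack v₁, v₂, v₃ as rows of a 3×3 matrix.
[[2, 0, 0]; [2, 2, 0]; [2, 2, -1]] is already lower triangular with nonzero diagonal entries (2, 2, -1), so its determinant is the product of the diagonal entries, det = (2)·(2)·(-1) = -4 ≠ 0, and the rows are linearly independent.
Three linearly independent vectors in ℝ³ form a basis for ℝ³, so dim(span{v₁,v₂,v₃}) = 3.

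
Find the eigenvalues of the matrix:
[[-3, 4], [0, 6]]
λ = -3 and λ = 6

Characteristic equation: det(A - λI) = 0
λ² - (trace)λ + (det) = 0
λ² - (3)λ + (-18) = 0
λ² - 3λ - 18 = 0
Solving: λ = -3, 6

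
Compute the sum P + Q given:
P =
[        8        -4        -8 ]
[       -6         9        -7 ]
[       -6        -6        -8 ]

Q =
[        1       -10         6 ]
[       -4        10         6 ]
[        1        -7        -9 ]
P + Q =
[        9       -14        -2 ]
[      -10        19        -1 ]
[       -5       -13       -17 ]

Matrix addition is elementwise: (P+Q)[i][j] = P[i][j] + Q[i][j].
  (P+Q)[0][0] = (8) + (1) = 9
  (P+Q)[0][1] = (-4) + (-10) = -14
  (P+Q)[0][2] = (-8) + (6) = -2
  (P+Q)[1][0] = (-6) + (-4) = -10
  (P+Q)[1][1] = (9) + (10) = 19
  (P+Q)[1][2] = (-7) + (6) = -1
  (P+Q)[2][0] = (-6) + (1) = -5
  (P+Q)[2][1] = (-6) + (-7) = -13
  (P+Q)[2][2] = (-8) + (-9) = -17
P + Q =
[        9       -14        -2 ]
[      -10        19        -1 ]
[       -5       -13       -17 ]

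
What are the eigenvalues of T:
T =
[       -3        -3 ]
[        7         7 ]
λ = 0, 4

Solve det(T - λI) = 0. For a 2×2 matrix the characteristic equation is λ² - (trace)λ + det = 0.
trace(T) = a + d = -3 + 7 = 4.
det(T) = a*d - b*c = (-3)*(7) - (-3)*(7) = -21 + 21 = 0.
Characteristic equation: λ² - (4)λ + (0) = 0.
Discriminant = (4)² - 4*(0) = 16 - 0 = 16.
λ = (4 ± √16) / 2 = (4 ± 4) / 2 = 0, 4.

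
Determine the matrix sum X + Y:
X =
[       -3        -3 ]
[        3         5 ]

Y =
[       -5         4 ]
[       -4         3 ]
X + Y =
[       -8         1 ]
[       -1         8 ]

Matrix addition is elementwise: (X+Y)[i][j] = X[i][j] + Y[i][j].
  (X+Y)[0][0] = (-3) + (-5) = -8
  (X+Y)[0][1] = (-3) + (4) = 1
  (X+Y)[1][0] = (3) + (-4) = -1
  (X+Y)[1][1] = (5) + (3) = 8
X + Y =
[       -8         1 ]
[       -1         8 ]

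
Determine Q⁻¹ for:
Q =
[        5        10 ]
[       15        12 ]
det(Q) = -90
Q⁻¹ =
[    -2/15       1/9 ]
[      1/6     -1/18 ]

For a 2×2 matrix Q = [[a, b], [c, d]] with det(Q) ≠ 0, Q⁻¹ = (1/det(Q)) * [[d, -b], [-c, a]].
det(Q) = (5)*(12) - (10)*(15) = 60 - 150 = -90.
Q⁻¹ = (1/-90) * [[12, -10], [-15, 5]].
Dividing each entry by -90 and reducing:
Q⁻¹ =
[    -2/15       1/9 ]
[      1/6     -1/18 ]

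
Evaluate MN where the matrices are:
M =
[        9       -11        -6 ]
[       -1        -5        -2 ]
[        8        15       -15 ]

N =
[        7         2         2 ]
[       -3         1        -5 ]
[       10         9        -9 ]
MN =
[       36       -47       127 ]
[      -12       -25        41 ]
[     -139      -104        76 ]

Matrix multiplication: (MN)[i][j] = sum over k of M[i][k] * N[k][j].
  (MN)[0][0] = (9)*(7) + (-11)*(-3) + (-6)*(10) = 36
  (MN)[0][1] = (9)*(2) + (-11)*(1) + (-6)*(9) = -47
  (MN)[0][2] = (9)*(2) + (-11)*(-5) + (-6)*(-9) = 127
  (MN)[1][0] = (-1)*(7) + (-5)*(-3) + (-2)*(10) = -12
  (MN)[1][1] = (-1)*(2) + (-5)*(1) + (-2)*(9) = -25
  (MN)[1][2] = (-1)*(2) + (-5)*(-5) + (-2)*(-9) = 41
  (MN)[2][0] = (8)*(7) + (15)*(-3) + (-15)*(10) = -139
  (MN)[2][1] = (8)*(2) + (15)*(1) + (-15)*(9) = -104
  (MN)[2][2] = (8)*(2) + (15)*(-5) + (-15)*(-9) = 76
MN =
[       36       -47       127 ]
[      -12       -25        41 ]
[     -139      -104        76 ]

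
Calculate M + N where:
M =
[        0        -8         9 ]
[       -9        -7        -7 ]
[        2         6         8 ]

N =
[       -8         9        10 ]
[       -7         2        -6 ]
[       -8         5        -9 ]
M + N =
[       -8         1        19 ]
[      -16        -5       -13 ]
[       -6        11        -1 ]

Matrix addition is elementwise: (M+N)[i][j] = M[i][j] + N[i][j].
  (M+N)[0][0] = (0) + (-8) = -8
  (M+N)[0][1] = (-8) + (9) = 1
  (M+N)[0][2] = (9) + (10) = 19
  (M+N)[1][0] = (-9) + (-7) = -16
  (M+N)[1][1] = (-7) + (2) = -5
  (M+N)[1][2] = (-7) + (-6) = -13
  (M+N)[2][0] = (2) + (-8) = -6
  (M+N)[2][1] = (6) + (5) = 11
  (M+N)[2][2] = (8) + (-9) = -1
M + N =
[       -8         1        19 ]
[      -16        -5       -13 ]
[       -6        11        -1 ]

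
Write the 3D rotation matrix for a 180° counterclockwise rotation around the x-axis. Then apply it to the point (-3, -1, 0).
R = [[1, 0, 0], [0, -1, 0], [0, 0, -1]]; R·(-3, -1, 0) = (-3, 1, 0)

Rotation matrix for 180° around x-axis:
cos(180°) = -1, sin(180°) = 0
R = [[1, 0, 0], [0, -1, 0], [0, 0, -1]]
Apply to (-3, -1, 0): R·[-3, -1, 0]ᵀ = (-3, 1, 0)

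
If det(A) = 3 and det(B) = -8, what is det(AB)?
-24

Use the multiplicative property of determinants: det(AB) = det(A)*det(B).
det(AB) = (3)*(-8) = -24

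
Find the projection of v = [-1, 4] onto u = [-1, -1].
[3/2, 3/2]

The projection of v onto u is proj_u(v) = ((v·u) / (u·u)) · u.
v·u = (-1)*(-1) + (4)*(-1) = -3.
u·u = (-1)*(-1) + (-1)*(-1) = 2.
coefficient = -3 / 2 = -3/2.
proj_u(v) = -3/2 · [-1, -1] = [3/2, 3/2].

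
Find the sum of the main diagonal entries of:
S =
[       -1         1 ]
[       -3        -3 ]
tr(S) = -1 - 3 = -4

The trace of a square matrix is the sum of its diagonal entries.
Diagonal entries of S: S[0][0] = -1, S[1][1] = -3.
tr(S) = -1 - 3 = -4.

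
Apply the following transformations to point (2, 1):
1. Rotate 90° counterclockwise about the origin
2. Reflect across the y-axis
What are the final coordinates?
(1, 2)

Step 1: Rotate 90° → (-1, 2)
Step 2: Reflect across the y-axis → (1, 2)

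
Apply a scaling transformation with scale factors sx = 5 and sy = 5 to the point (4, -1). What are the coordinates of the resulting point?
(20, -5)

Scaling matrix:
[[5, 0], [0, 5]]
Result: (4 × 5, -1 × 5) = (20, -5)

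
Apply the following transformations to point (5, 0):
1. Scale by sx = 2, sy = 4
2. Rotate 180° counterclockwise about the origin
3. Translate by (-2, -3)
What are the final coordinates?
(-12, -3)

Step 1: Scale → (10, 0)
Step 2: Rotate 180° → (-10, 0)
Step 3: Translate → (-12, -3)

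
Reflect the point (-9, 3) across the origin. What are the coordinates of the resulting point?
(9, -3)

Reflection across origin: (-9, 3) → (9, -3)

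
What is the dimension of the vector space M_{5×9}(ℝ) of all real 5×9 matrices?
Dimension = 45

A real 5×9 matrix is determined by its 5·9 = 45 independent entries.
A standard basis is {E_ij : 1 ≤ i ≤ 5, 1 ≤ j ≤ 9}, where E_ij has a 1 in position (i, j) and 0 elsewhere — there are 45 such matrices, and they are linearly independent and span M_{5×9}(ℝ).
Therefore dim(M_{5×9}(ℝ)) = 45.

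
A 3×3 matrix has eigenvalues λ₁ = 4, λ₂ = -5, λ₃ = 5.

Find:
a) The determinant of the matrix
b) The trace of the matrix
det = -100, trace = 4

Two standard eigenvalue identities:
- det(A) equals the product of the eigenvalues (counted with multiplicity).
- trace(A) equals the sum of the eigenvalues.
det(A) = (4)*(-5)*(5) = -100.
trace(A) = 4 - 5 + 5 = 4.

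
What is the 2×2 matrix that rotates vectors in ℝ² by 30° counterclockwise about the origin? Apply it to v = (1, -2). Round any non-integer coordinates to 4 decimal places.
R = [[√3/2, -1/2], [1/2, √3/2]]; R·v = (1.8660, -1.2321)

A counterclockwise rotation by angle θ in ℝ² has matrix R(θ) = [[cos θ, -sin θ], [sin θ, cos θ]].
For θ = 30°: cos θ = √3/2, sin θ = 1/2.
R(30°) = [[√3/2, -1/2], [1/2, √3/2]].
R·v = [√3/2·1 + (-1/2)·-2, 1/2·1 + √3/2·-2] = (1.8660, -1.2321).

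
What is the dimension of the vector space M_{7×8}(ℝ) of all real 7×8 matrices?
Dimension = 56

A real 7×8 matrix is determined by its 7·8 = 56 independent entries.
A standard basis is {E_ij : 1 ≤ i ≤ 7, 1 ≤ j ≤ 8}, where E_ij has a 1 in position (i, j) and 0 elsewhere — there are 56 such matrices, and they are linearly independent and span M_{7×8}(ℝ).
Therefore dim(M_{7×8}(ℝ)) = 56.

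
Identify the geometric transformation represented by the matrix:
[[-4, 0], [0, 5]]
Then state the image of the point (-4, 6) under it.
non-uniform scaling by (-4, 5); image of (-4, 6) is (16, 30)

This is diagonal with distinct entries, so it scales the x-axis by -4 and the y-axis by 5.
The matrix [[-4, 0], [0, 5]] represents: non-uniform scaling by (-4, 5).
Applying it to (-4, 6): [-4·-4 + 0·6, 0·-4 + 5·6] = (16, 30).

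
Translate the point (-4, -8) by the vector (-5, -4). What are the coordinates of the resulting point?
(-9, -12)

Translation by (-5, -4):
x' = -4 + -5 = -9
y' = -8 + -4 = -12
Homogeneous matrix: [[1, 0, -5], [0, 1, -4], [0, 0, 1]]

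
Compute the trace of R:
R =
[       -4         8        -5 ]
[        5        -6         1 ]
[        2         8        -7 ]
tr(R) = -4 - 6 - 7 = -17

The trace of a square matrix is the sum of its diagonal entries.
Diagonal entries of R: R[0][0] = -4, R[1][1] = -6, R[2][2] = -7.
tr(R) = -4 - 6 - 7 = -17.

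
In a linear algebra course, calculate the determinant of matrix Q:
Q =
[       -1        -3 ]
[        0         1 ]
det(Q) = -1

For a 2×2 matrix [[a, b], [c, d]], det = a*d - b*c.
det(Q) = (-1)*(1) - (-3)*(0) = -1 - 0 = -1.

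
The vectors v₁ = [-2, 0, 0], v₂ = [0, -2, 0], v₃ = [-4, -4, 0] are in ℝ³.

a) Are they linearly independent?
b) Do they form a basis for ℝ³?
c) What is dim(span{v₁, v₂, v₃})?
Not independent, not a basis, dim(span) = 2

Check whether v₃ can be written as a linear combination of v₁ and v₂.
v₃ = (2)·v₁ + (2)·v₂ = [-4, -4, 0], so the three vectors are linearly dependent.
Thus they do not form a basis for ℝ³, and dim(span{v₁, v₂, v₃}) = 2 (spanned by v₁ and v₂).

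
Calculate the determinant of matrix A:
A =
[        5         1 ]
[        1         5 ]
det(A) = 24

For a 2×2 matrix [[a, b], [c, d]], det = a*d - b*c.
det(A) = (5)*(5) - (1)*(1) = 25 - 1 = 24.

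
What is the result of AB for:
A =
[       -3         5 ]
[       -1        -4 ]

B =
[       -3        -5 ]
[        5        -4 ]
AB =
[       34        -5 ]
[      -17        21 ]

Matrix multiplication: (AB)[i][j] = sum over k of A[i][k] * B[k][j].
  (AB)[0][0] = (-3)*(-3) + (5)*(5) = 34
  (AB)[0][1] = (-3)*(-5) + (5)*(-4) = -5
  (AB)[1][0] = (-1)*(-3) + (-4)*(5) = -17
  (AB)[1][1] = (-1)*(-5) + (-4)*(-4) = 21
AB =
[       34        -5 ]
[      -17        21 ]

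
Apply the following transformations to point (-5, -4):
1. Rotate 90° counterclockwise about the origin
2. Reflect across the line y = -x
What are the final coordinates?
(5, -4)

Step 1: Rotate 90° → (4, -5)
Step 2: Reflect across the line y = -x → (5, -4)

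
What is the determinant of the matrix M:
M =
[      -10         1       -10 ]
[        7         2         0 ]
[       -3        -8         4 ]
det(M) = 392

Expand along row 0 (cofactor expansion): det(M) = a*(e*i - f*h) - b*(d*i - f*g) + c*(d*h - e*g), where the 3×3 is [[a, b, c], [d, e, f], [g, h, i]].
Minor M_00 = (2)*(4) - (0)*(-8) = 8 - 0 = 8.
Minor M_01 = (7)*(4) - (0)*(-3) = 28 - 0 = 28.
Minor M_02 = (7)*(-8) - (2)*(-3) = -56 + 6 = -50.
det(M) = (-10)*(8) - (1)*(28) + (-10)*(-50) = -80 - 28 + 500 = 392.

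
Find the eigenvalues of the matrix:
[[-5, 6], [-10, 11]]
λ = 1 and λ = 5

Characteristic equation: det(A - λI) = 0
λ² - (trace)λ + (det) = 0
λ² - (6)λ + (5) = 0
λ² - 6λ + 5 = 0
Solving: λ = 1, 5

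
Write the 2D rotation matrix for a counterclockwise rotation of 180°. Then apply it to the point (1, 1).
R = [[-1, 0], [0, -1]]; R·(1, 1) = (-1, -1)

Rotation matrix formula: R(θ) = [[cos θ, -sin θ], [sin θ, cos θ]]
For θ = 180°:
cos(180°) = -1
sin(180°) = 0
R = [[-1, 0], [0, -1]]
Apply to (1, 1): [-1·1 + (0)·1, 0·1 + -1·1] = (-1, -1)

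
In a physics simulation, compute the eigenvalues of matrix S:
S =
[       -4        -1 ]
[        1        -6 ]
λ = -5, -5

Solve det(S - λI) = 0. For a 2×2 matrix the characteristic equation is λ² - (trace)λ + det = 0.
trace(S) = a + d = -4 - 6 = -10.
det(S) = a*d - b*c = (-4)*(-6) - (-1)*(1) = 24 + 1 = 25.
Characteristic equation: λ² - (-10)λ + (25) = 0.
Discriminant = (-10)² - 4*(25) = 100 - 100 = 0.
λ = (-10 ± √0) / 2 = (-10 ± 0) / 2 = -5, -5.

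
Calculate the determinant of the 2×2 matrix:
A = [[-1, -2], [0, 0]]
0

For A = [[a, b], [c, d]], det(A) = a*d - b*c.
det(A) = (-1)*(0) - (-2)*(0) = 0 - 0 = 0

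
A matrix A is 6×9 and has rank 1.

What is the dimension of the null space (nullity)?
8

The rank-nullity theorem for an m×n matrix states:
rank(A) + nullity(A) = n (the number of columns).
Here n = 9 and rank(A) = 1, so nullity(A) = 9 - 1 = 8.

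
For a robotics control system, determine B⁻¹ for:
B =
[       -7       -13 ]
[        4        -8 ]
det(B) = 108
B⁻¹ =
[    -2/27    13/108 ]
[    -1/27    -7/108 ]

For a 2×2 matrix B = [[a, b], [c, d]] with det(B) ≠ 0, B⁻¹ = (1/det(B)) * [[d, -b], [-c, a]].
det(B) = (-7)*(-8) - (-13)*(4) = 56 + 52 = 108.
B⁻¹ = (1/108) * [[-8, 13], [-4, -7]].
Dividing each entry by 108 and reducing:
B⁻¹ =
[    -2/27    13/108 ]
[    -1/27    -7/108 ]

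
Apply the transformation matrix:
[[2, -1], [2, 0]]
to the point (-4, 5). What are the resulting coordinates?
(-13, -8)

Matrix multiplication:
[[2, -1], [2, 0]] × [-4, 5]ᵀ
= [2×-4 + -1×5, 2×-4 + 0×5]ᵀ
= [-13.0000, -8.0000]ᵀ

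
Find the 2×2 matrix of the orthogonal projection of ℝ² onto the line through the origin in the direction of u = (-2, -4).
[[1/5, 2/5], [2/5, 4/5]]

The orthogonal projection onto the line spanned by a nonzero vector u = (a, b) has matrix P = (u uᵀ) / (uᵀ u) = (1/(a² + b²)) · [[a², ab], [ab, b²]].
Here u = (-2, -4), so a² + b² = 4 + 16 = 20.
P = (1/20) · [[4, 8], [8, 16]] = [[1/5, 2/5], [2/5, 4/5]].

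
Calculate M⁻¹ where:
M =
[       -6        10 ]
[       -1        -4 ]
det(M) = 34
M⁻¹ =
[    -2/17     -5/17 ]
[     1/34     -3/17 ]

For a 2×2 matrix M = [[a, b], [c, d]] with det(M) ≠ 0, M⁻¹ = (1/det(M)) * [[d, -b], [-c, a]].
det(M) = (-6)*(-4) - (10)*(-1) = 24 + 10 = 34.
M⁻¹ = (1/34) * [[-4, -10], [1, -6]].
Dividing each entry by 34 and reducing:
M⁻¹ =
[    -2/17     -5/17 ]
[     1/34     -3/17 ]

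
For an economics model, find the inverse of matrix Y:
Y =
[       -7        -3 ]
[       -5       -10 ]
det(Y) = 55
Y⁻¹ =
[    -2/11      3/55 ]
[     1/11     -7/55 ]

For a 2×2 matrix Y = [[a, b], [c, d]] with det(Y) ≠ 0, Y⁻¹ = (1/det(Y)) * [[d, -b], [-c, a]].
det(Y) = (-7)*(-10) - (-3)*(-5) = 70 - 15 = 55.
Y⁻¹ = (1/55) * [[-10, 3], [5, -7]].
Dividing each entry by 55 and reducing:
Y⁻¹ =
[    -2/11      3/55 ]
[     1/11     -7/55 ]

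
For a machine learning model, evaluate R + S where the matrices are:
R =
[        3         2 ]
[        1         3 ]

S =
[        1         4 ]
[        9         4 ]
R + S =
[        4         6 ]
[       10         7 ]

Matrix addition is elementwise: (R+S)[i][j] = R[i][j] + S[i][j].
  (R+S)[0][0] = (3) + (1) = 4
  (R+S)[0][1] = (2) + (4) = 6
  (R+S)[1][0] = (1) + (9) = 10
  (R+S)[1][1] = (3) + (4) = 7
R + S =
[        4         6 ]
[       10         7 ]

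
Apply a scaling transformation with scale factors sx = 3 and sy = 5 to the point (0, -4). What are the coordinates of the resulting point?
(0, -20)

Scaling matrix:
[[3, 0], [0, 5]]
Result: (0 × 3, -4 × 5) = (0, -20)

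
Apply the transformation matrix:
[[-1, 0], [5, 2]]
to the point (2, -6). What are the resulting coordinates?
(-2, -2)

Matrix multiplication:
[[-1, 0], [5, 2]] × [2, -6]ᵀ
= [-1×2 + 0×-6, 5×2 + 2×-6]ᵀ
= [-2.0000, -2.0000]ᵀ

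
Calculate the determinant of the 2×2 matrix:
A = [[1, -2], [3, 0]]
6

For A = [[a, b], [c, d]], det(A) = a*d - b*c.
det(A) = (1)*(0) - (-2)*(3) = 0 - -6 = 6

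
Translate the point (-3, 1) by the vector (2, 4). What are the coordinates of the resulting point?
(-1, 5)

Translation by (2, 4):
x' = -3 + 2 = -1
y' = 1 + 4 = 5
Homogeneous matrix: [[1, 0, 2], [0, 1, 4], [0, 0, 1]]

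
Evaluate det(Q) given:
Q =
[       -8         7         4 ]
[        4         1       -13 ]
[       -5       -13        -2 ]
det(Q) = 1691

Expand along row 0 (cofactor expansion): det(Q) = a*(e*i - f*h) - b*(d*i - f*g) + c*(d*h - e*g), where the 3×3 is [[a, b, c], [d, e, f], [g, h, i]].
Minor M_00 = (1)*(-2) - (-13)*(-13) = -2 - 169 = -171.
Minor M_01 = (4)*(-2) - (-13)*(-5) = -8 - 65 = -73.
Minor M_02 = (4)*(-13) - (1)*(-5) = -52 + 5 = -47.
det(Q) = (-8)*(-171) - (7)*(-73) + (4)*(-47) = 1368 + 511 - 188 = 1691.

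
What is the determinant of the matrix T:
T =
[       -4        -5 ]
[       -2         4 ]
det(T) = -26

For a 2×2 matrix [[a, b], [c, d]], det = a*d - b*c.
det(T) = (-4)*(4) - (-5)*(-2) = -16 - 10 = -26.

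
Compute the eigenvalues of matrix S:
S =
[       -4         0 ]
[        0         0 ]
λ = -4, 0

Solve det(S - λI) = 0. For a 2×2 matrix the characteristic equation is λ² - (trace)λ + det = 0.
trace(S) = a + d = -4 + 0 = -4.
det(S) = a*d - b*c = (-4)*(0) - (0)*(0) = 0 - 0 = 0.
Characteristic equation: λ² - (-4)λ + (0) = 0.
Discriminant = (-4)² - 4*(0) = 16 - 0 = 16.
λ = (-4 ± √16) / 2 = (-4 ± 4) / 2 = -4, 0.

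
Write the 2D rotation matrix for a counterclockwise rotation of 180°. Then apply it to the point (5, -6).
R = [[-1, 0], [0, -1]]; R·(5, -6) = (-5, 6)

Rotation matrix formula: R(θ) = [[cos θ, -sin θ], [sin θ, cos θ]]
For θ = 180°:
cos(180°) = -1
sin(180°) = 0
R = [[-1, 0], [0, -1]]
Apply to (5, -6): [-1·5 + (0)·-6, 0·5 + -1·-6] = (-5, 6)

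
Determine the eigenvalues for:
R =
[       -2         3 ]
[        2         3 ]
λ = -3, 4

Solve det(R - λI) = 0. For a 2×2 matrix the characteristic equation is λ² - (trace)λ + det = 0.
trace(R) = a + d = -2 + 3 = 1.
det(R) = a*d - b*c = (-2)*(3) - (3)*(2) = -6 - 6 = -12.
Characteristic equation: λ² - (1)λ + (-12) = 0.
Discriminant = (1)² - 4*(-12) = 1 + 48 = 49.
λ = (1 ± √49) / 2 = (1 ± 7) / 2 = -3, 4.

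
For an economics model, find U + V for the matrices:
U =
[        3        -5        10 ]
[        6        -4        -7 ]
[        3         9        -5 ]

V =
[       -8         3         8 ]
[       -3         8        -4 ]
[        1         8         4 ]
U + V =
[       -5        -2        18 ]
[        3         4       -11 ]
[        4        17        -1 ]

Matrix addition is elementwise: (U+V)[i][j] = U[i][j] + V[i][j].
  (U+V)[0][0] = (3) + (-8) = -5
  (U+V)[0][1] = (-5) + (3) = -2
  (U+V)[0][2] = (10) + (8) = 18
  (U+V)[1][0] = (6) + (-3) = 3
  (U+V)[1][1] = (-4) + (8) = 4
  (U+V)[1][2] = (-7) + (-4) = -11
  (U+V)[2][0] = (3) + (1) = 4
  (U+V)[2][1] = (9) + (8) = 17
  (U+V)[2][2] = (-5) + (4) = -1
U + V =
[       -5        -2        18 ]
[        3         4       -11 ]
[        4        17        -1 ]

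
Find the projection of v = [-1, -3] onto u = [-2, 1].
[2/5, -1/5]

The projection of v onto u is proj_u(v) = ((v·u) / (u·u)) · u.
v·u = (-1)*(-2) + (-3)*(1) = -1.
u·u = (-2)*(-2) + (1)*(1) = 5.
coefficient = -1 / 5 = -1/5.
proj_u(v) = -1/5 · [-2, 1] = [2/5, -1/5].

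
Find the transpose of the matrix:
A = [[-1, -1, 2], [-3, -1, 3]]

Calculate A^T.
[[-1, -3], [-1, -1], [2, 3]]

The transpose sends entry (i,j) to (j,i); rows become columns.
Row 0 of A: [-1, -1, 2] -> column 0 of A^T.
Row 1 of A: [-3, -1, 3] -> column 1 of A^T.
A^T = [[-1, -3], [-1, -1], [2, 3]]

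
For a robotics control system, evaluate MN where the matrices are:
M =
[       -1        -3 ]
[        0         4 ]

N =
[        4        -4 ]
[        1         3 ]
MN =
[       -7        -5 ]
[        4        12 ]

Matrix multiplication: (MN)[i][j] = sum over k of M[i][k] * N[k][j].
  (MN)[0][0] = (-1)*(4) + (-3)*(1) = -7
  (MN)[0][1] = (-1)*(-4) + (-3)*(3) = -5
  (MN)[1][0] = (0)*(4) + (4)*(1) = 4
  (MN)[1][1] = (0)*(-4) + (4)*(3) = 12
MN =
[       -7        -5 ]
[        4        12 ]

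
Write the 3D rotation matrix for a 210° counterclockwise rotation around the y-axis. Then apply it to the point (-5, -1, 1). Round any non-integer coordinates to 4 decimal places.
R = [[-√3/2, 0, -1/2], [0, 1, 0], [1/2, 0, -√3/2]]; R·(-5, -1, 1) = (3.8301, -1.0000, -3.3660)

Rotation matrix for 210° around y-axis:
cos(210°) = -√3/2, sin(210°) = -1/2
R = [[-√3/2, 0, -1/2], [0, 1, 0], [1/2, 0, -√3/2]]
Apply to (-5, -1, 1): R·[-5, -1, 1]ᵀ = (3.8301, -1.0000, -3.3660)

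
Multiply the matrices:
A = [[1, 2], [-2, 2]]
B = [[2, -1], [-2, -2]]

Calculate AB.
[[-2, -5], [-8, -2]]

Each entry (i,j) of AB = sum over k of A[i][k]*B[k][j].
(AB)[0][0] = (1)*(2) + (2)*(-2) = -2
(AB)[0][1] = (1)*(-1) + (2)*(-2) = -5
(AB)[1][0] = (-2)*(2) + (2)*(-2) = -8
(AB)[1][1] = (-2)*(-1) + (2)*(-2) = -2
AB = [[-2, -5], [-8, -2]]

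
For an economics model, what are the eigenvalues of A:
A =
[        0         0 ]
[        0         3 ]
λ = 0, 3

Solve det(A - λI) = 0. For a 2×2 matrix the characteristic equation is λ² - (trace)λ + det = 0.
trace(A) = a + d = 0 + 3 = 3.
det(A) = a*d - b*c = (0)*(3) - (0)*(0) = 0 - 0 = 0.
Characteristic equation: λ² - (3)λ + (0) = 0.
Discriminant = (3)² - 4*(0) = 9 - 0 = 9.
λ = (3 ± √9) / 2 = (3 ± 3) / 2 = 0, 3.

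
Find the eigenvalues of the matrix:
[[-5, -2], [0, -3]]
λ = -5 and λ = -3

Characteristic equation: det(A - λI) = 0
λ² - (trace)λ + (det) = 0
λ² - (-8)λ + (15) = 0
λ² + 8λ + 15 = 0
Solving: λ = -5, -3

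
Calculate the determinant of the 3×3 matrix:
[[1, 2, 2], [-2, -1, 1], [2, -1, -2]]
7

Expansion along first row:
det = 1·det([[-1,1],[-1,-2]]) - 2·det([[-2,1],[2,-2]]) + 2·det([[-2,-1],[2,-1]])
    = 1·(-1·-2 - 1·-1) - 2·(-2·-2 - 1·2) + 2·(-2·-1 - -1·2)
    = 1·3 - 2·2 + 2·4
    = 3 + -4 + 8 = 7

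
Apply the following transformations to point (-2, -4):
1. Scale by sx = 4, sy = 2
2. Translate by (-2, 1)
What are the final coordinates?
(-10, -7)

Step 1: Scale (-2, -4) by (sx, sy) = (4, 2) → (-8, -8)
Step 2: Translate by (-2, 1) → (-10, -7)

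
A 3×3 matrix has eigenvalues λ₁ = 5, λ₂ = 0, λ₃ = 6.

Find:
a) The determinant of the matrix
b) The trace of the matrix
det = 0, trace = 11

Two standard eigenvalue identities:
- det(A) equals the product of the eigenvalues (counted with multiplicity).
- trace(A) equals the sum of the eigenvalues.
det(A) = (5)*(0)*(6) = 0.
trace(A) = 5 + 0 + 6 = 11.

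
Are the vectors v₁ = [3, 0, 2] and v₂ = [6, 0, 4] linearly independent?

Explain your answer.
No, linearly dependent (v₂ = 2·v₁)

Check whether there is a scalar k with v₂ = k·v₁.
Comparing components, k = 2 satisfies 2·[3, 0, 2] = [6, 0, 4].
Since v₂ is a scalar multiple of v₁, the two vectors are linearly dependent.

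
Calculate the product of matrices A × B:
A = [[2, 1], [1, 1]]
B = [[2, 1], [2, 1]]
[[6, 3], [4, 2]]

Matrix multiplication:
C[0][0] = 2×2 + 1×2 = 6
C[0][1] = 2×1 + 1×1 = 3
C[1][0] = 1×2 + 1×2 = 4
C[1][1] = 1×1 + 1×1 = 2
Result: [[6, 3], [4, 2]]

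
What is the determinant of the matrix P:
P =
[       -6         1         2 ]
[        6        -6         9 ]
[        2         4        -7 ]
det(P) = 96

Expand along row 0 (cofactor expansion): det(P) = a*(e*i - f*h) - b*(d*i - f*g) + c*(d*h - e*g), where the 3×3 is [[a, b, c], [d, e, f], [g, h, i]].
Minor M_00 = (-6)*(-7) - (9)*(4) = 42 - 36 = 6.
Minor M_01 = (6)*(-7) - (9)*(2) = -42 - 18 = -60.
Minor M_02 = (6)*(4) - (-6)*(2) = 24 + 12 = 36.
det(P) = (-6)*(6) - (1)*(-60) + (2)*(36) = -36 + 60 + 72 = 96.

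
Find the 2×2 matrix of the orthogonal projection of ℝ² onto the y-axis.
[[0, 0], [0, 1]]

The orthogonal projection onto the line spanned by a nonzero vector u = (a, b) has matrix P = (u uᵀ) / (uᵀ u) = (1/(a² + b²)) · [[a², ab], [ab, b²]].
Here u = (0, 1), so a² + b² = 0 + 1 = 1.
P = (1/1) · [[0, 0], [0, 1]] = [[0, 0], [0, 1]].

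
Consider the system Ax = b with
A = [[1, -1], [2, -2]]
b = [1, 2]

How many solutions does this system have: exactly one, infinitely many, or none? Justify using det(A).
Infinitely many solutions

det(A) = (1)*(-2) - (-1)*(2) = 0, so A is singular (column 2 is -1 times column 1).
b = [1, 2] = 1 * column 1 of A, so b lies in the column space of A.
A singular matrix whose right-hand side is in its column space gives a 1-parameter family of solutions — infinitely many.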